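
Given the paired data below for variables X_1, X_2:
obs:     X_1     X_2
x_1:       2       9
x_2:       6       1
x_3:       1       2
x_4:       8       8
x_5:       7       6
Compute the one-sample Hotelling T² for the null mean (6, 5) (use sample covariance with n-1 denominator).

Step 1 — sample mean vector:
  mean(X_1) = (2 + 6 + 1 + 8 + 7) / 5 = 24/5 = 4.8
  mean(X_2) = (9 + 1 + 2 + 8 + 6) / 5 = 26/5 = 5.2
  x̄ = (4.8, 5.2),  deviation x̄ - mu_0 = (4.8, 5.2) - (6, 5) = (-1.2, 0.2).

Step 2 — sample covariance matrix, S[i,j] = (1/(n-1)) · Σ_k (x_{k,i} - mean_i) · (x_{k,j} - mean_j), divisor n-1 = 4:
  S[X_1,X_1] = ((-2.8)·(-2.8) + (1.2)·(1.2) + (-3.8)·(-3.8) + (3.2)·(3.2) + (2.2)·(2.2)) / 4 = 38.8/4 = 9.7
  S[X_1,X_2] = ((-2.8)·(3.8) + (1.2)·(-4.2) + (-3.8)·(-3.2) + (3.2)·(2.8) + (2.2)·(0.8)) / 4 = 7.2/4 = 1.8
  S[X_2,X_2] = ((3.8)·(3.8) + (-4.2)·(-4.2) + (-3.2)·(-3.2) + (2.8)·(2.8) + (0.8)·(0.8)) / 4 = 50.8/4 = 12.7
  S = [[9.7, 1.8],
 [1.8, 12.7]].

Step 3 — invert S. det(S) = 9.7·12.7 - (1.8)² = 119.95.
  S^{-1} = (1/det) · [[d, -b], [-b, a]] = [[0.1059, -0.015],
 [-0.015, 0.0809]].

Step 4 — quadratic form (x̄ - mu_0)^T · S^{-1} · (x̄ - mu_0):
  S^{-1} · (x̄ - mu_0) = (-0.1301, 0.0342),
  (x̄ - mu_0)^T · [...] = (-1.2)·(-0.1301) + (0.2)·(0.0342) = 0.1629.

Step 5 — scale by n: T² = 5 · 0.1629 = 0.8145.

T² ≈ 0.8145


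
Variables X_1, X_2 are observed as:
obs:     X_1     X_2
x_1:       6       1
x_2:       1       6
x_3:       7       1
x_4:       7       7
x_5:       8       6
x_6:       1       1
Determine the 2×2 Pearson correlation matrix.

Step 1 — column means:
  mean(X_1) = (6 + 1 + 7 + 7 + 8 + 1) / 6 = 30/6 = 5
  mean(X_2) = (1 + 6 + 1 + 7 + 6 + 1) / 6 = 22/6 = 3.6667

Step 2 — sample variances and covariances s[i,j] = (1/(n-1)) · Σ_k (x_{k,i} - mean_i) · (x_{k,j} - mean_j), with n-1 = 5:
  s[X_1,X_1] = ((1)·(1) + (-4)·(-4) + (2)·(2) + (2)·(2) + (3)·(3) + (-4)·(-4)) / 5 = 50/5 = 10
  s[X_1,X_2] = ((1)·(-2.6667) + (-4)·(2.3333) + (2)·(-2.6667) + (2)·(3.3333) + (3)·(2.3333) + (-4)·(-2.6667)) / 5 = 7/5 = 1.4
  s[X_2,X_2] = ((-2.6667)·(-2.6667) + (2.3333)·(2.3333) + (-2.6667)·(-2.6667) + (3.3333)·(3.3333) + (2.3333)·(2.3333) + (-2.6667)·(-2.6667)) / 5 = 43.3333/5 = 8.6667
  Sample standard deviations s_i = √(s[i,i]):
  s(X_1) = √(10) = 3.1623
  s(X_2) = √(8.6667) = 2.9439

Step 3 — r_{ij} = s_{ij} / (s_i · s_j):
  r[X_1,X_1] = 1 (diagonal).
  r[X_1,X_2] = 1.4 / (3.1623 · 2.9439) = 1.4 / 9.3095 = 0.1504
  r[X_2,X_2] = 1 (diagonal).

R is symmetric with unit diagonal. Assembling:

R = [[1, 0.1504],
 [0.1504, 1]]


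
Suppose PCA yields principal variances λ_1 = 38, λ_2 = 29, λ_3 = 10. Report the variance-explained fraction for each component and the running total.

Step 1 — total variance = trace(Sigma) = Σ λ_i = 38 + 29 + 10 = 77.

Step 2 — fraction explained by component i = λ_i / Σ λ:
  PC1: 38/77 = 0.4935
  PC2: 29/77 = 0.3766
  PC3: 10/77 = 0.1299

Step 3 — cumulative fraction after k components = (λ_1 + ... + λ_k) / Σ λ:
  k = 1: 38/77 = 0.4935
  k = 2: (38 + 29)/77 = 67/77 = 0.8701
  k = 3: (38 + 29 + 10)/77 = 77/77 = 1

Summary (fraction, with percent):

explained: PC1 0.4935 (49.35%), PC2 0.3766 (37.66%), PC3 0.1299 (12.99%);  cumulative: 0.4935, 0.8701, 1


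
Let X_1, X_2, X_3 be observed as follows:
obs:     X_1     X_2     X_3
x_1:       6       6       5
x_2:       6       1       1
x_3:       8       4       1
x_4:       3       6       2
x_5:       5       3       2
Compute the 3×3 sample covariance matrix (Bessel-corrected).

Step 1 — column means:
  mean(X_1) = (6 + 6 + 8 + 3 + 5) / 5 = 28/5 = 5.6
  mean(X_2) = (6 + 1 + 4 + 6 + 3) / 5 = 20/5 = 4
  mean(X_3) = (5 + 1 + 1 + 2 + 2) / 5 = 11/5 = 2.2

Step 2 — sample covariance S[i,j] = (1/(n-1)) · Σ_k (x_{k,i} - mean_i) · (x_{k,j} - mean_j), with n-1 = 4.
  S[X_1,X_1] = ((0.4)·(0.4) + (0.4)·(0.4) + (2.4)·(2.4) + (-2.6)·(-2.6) + (-0.6)·(-0.6)) / 4 = 13.2/4 = 3.3
  S[X_1,X_2] = ((0.4)·(2) + (0.4)·(-3) + (2.4)·(0) + (-2.6)·(2) + (-0.6)·(-1)) / 4 = -5/4 = -1.25
  S[X_1,X_3] = ((0.4)·(2.8) + (0.4)·(-1.2) + (2.4)·(-1.2) + (-2.6)·(-0.2) + (-0.6)·(-0.2)) / 4 = -1.6/4 = -0.4
  S[X_2,X_2] = ((2)·(2) + (-3)·(-3) + (0)·(0) + (2)·(2) + (-1)·(-1)) / 4 = 18/4 = 4.5
  S[X_2,X_3] = ((2)·(2.8) + (-3)·(-1.2) + (0)·(-1.2) + (2)·(-0.2) + (-1)·(-0.2)) / 4 = 9/4 = 2.25
  S[X_3,X_3] = ((2.8)·(2.8) + (-1.2)·(-1.2) + (-1.2)·(-1.2) + (-0.2)·(-0.2) + (-0.2)·(-0.2)) / 4 = 10.8/4 = 2.7

S is symmetric (S[j,i] = S[i,j]). Assembling:

S = [[3.3, -1.25, -0.4],
 [-1.25, 4.5, 2.25],
 [-0.4, 2.25, 2.7]]


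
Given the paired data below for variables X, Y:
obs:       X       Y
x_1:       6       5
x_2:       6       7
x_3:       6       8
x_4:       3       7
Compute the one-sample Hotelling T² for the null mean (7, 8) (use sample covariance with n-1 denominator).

Step 1 — sample mean vector:
  mean(X) = (6 + 6 + 6 + 3) / 4 = 21/4 = 5.25
  mean(Y) = (5 + 7 + 8 + 7) / 4 = 27/4 = 6.75
  x̄ = (5.25, 6.75),  deviation x̄ - mu_0 = (5.25, 6.75) - (7, 8) = (-1.75, -1.25).

Step 2 — sample covariance matrix, S[i,j] = (1/(n-1)) · Σ_k (x_{k,i} - mean_i) · (x_{k,j} - mean_j), divisor n-1 = 3:
  S[X,X] = ((0.75)·(0.75) + (0.75)·(0.75) + (0.75)·(0.75) + (-2.25)·(-2.25)) / 3 = 6.75/3 = 2.25
  S[X,Y] = ((0.75)·(-1.75) + (0.75)·(0.25) + (0.75)·(1.25) + (-2.25)·(0.25)) / 3 = -0.75/3 = -0.25
  S[Y,Y] = ((-1.75)·(-1.75) + (0.25)·(0.25) + (1.25)·(1.25) + (0.25)·(0.25)) / 3 = 4.75/3 = 1.5833
  S = [[2.25, -0.25],
 [-0.25, 1.5833]].

Step 3 — invert S. det(S) = 2.25·1.5833 - (-0.25)² = 3.5.
  S^{-1} = (1/det) · [[d, -b], [-b, a]] = [[0.4524, 0.0714],
 [0.0714, 0.6429]].

Step 4 — quadratic form (x̄ - mu_0)^T · S^{-1} · (x̄ - mu_0):
  S^{-1} · (x̄ - mu_0) = (-0.881, -0.9286),
  (x̄ - mu_0)^T · [...] = (-1.75)·(-0.881) + (-1.25)·(-0.9286) = 2.7024.

Step 5 — scale by n: T² = 4 · 2.7024 = 10.8095.

T² ≈ 10.8095


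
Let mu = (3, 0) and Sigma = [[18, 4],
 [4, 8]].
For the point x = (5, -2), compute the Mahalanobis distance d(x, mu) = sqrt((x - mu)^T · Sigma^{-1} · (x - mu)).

Step 1 — centre the observation: (x - mu) = (2, -2).

Step 2 — invert Sigma. det(Sigma) = 18·8 - (4)² = 128.
  Sigma^{-1} = (1/det) · [[d, -b], [-b, a]] = [[0.0625, -0.0312],
 [-0.0312, 0.1406]].

Step 3 — form the quadratic (x - mu)^T · Sigma^{-1} · (x - mu):
  Sigma^{-1} · (x - mu) = (0.1875, -0.3438).
  (x - mu)^T · [Sigma^{-1} · (x - mu)] = (2)·(0.1875) + (-2)·(-0.3438) = 1.0625.

Step 4 — take square root: d = √(1.0625) ≈ 1.0308.

d(x, mu) = √(1.0625) ≈ 1.0308


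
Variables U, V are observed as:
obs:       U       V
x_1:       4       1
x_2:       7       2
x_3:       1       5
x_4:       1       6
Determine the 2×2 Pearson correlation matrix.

Step 1 — column means:
  mean(U) = (4 + 7 + 1 + 1) / 4 = 13/4 = 3.25
  mean(V) = (1 + 2 + 5 + 6) / 4 = 14/4 = 3.5

Step 2 — sample variances and covariances s[i,j] = (1/(n-1)) · Σ_k (x_{k,i} - mean_i) · (x_{k,j} - mean_j), with n-1 = 3:
  s[U,U] = ((0.75)·(0.75) + (3.75)·(3.75) + (-2.25)·(-2.25) + (-2.25)·(-2.25)) / 3 = 24.75/3 = 8.25
  s[U,V] = ((0.75)·(-2.5) + (3.75)·(-1.5) + (-2.25)·(1.5) + (-2.25)·(2.5)) / 3 = -16.5/3 = -5.5
  s[V,V] = ((-2.5)·(-2.5) + (-1.5)·(-1.5) + (1.5)·(1.5) + (2.5)·(2.5)) / 3 = 17/3 = 5.6667
  Sample standard deviations s_i = √(s[i,i]):
  s(U) = √(8.25) = 2.8723
  s(V) = √(5.6667) = 2.3805

Step 3 — r_{ij} = s_{ij} / (s_i · s_j):
  r[U,U] = 1 (diagonal).
  r[U,V] = -5.5 / (2.8723 · 2.3805) = -5.5 / 6.8374 = -0.8044
  r[V,V] = 1 (diagonal).

R is symmetric with unit diagonal. Assembling:

R = [[1, -0.8044],
 [-0.8044, 1]]


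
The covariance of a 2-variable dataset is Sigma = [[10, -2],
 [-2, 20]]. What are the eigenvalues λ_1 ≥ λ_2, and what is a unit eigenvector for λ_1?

Step 1 — characteristic polynomial of 2×2 Sigma:
  det(Sigma - λI) = λ² - trace · λ + det = 0.
  trace = 10 + 20 = 30, det = 10·20 - (-2)² = 196.
Step 2 — discriminant:
  Δ = trace² - 4·det = 900 - 784 = 116.
Step 3 — eigenvalues:
  λ = (trace ± √Δ)/2 = (30 ± 10.7703)/2,
  λ_1 = 20.3852,  λ_2 = 9.6148.

Step 4 — unit eigenvector for λ_1: solve (Sigma - λ_1 I)v = 0. First row:
  (10 - 20.3852)·v_x + (-2)·v_y = 0, i.e. (-10.3852)·v_x + (-2)·v_y = 0,
  so v ∝ (b, λ_1 - a) = (-2, 10.3852); multiply by -1 so the first entry is positive: u = (2, -10.3852).
  ||u|| = √((2)² + (-10.3852)²) = √(111.8516) ≈ 10.576,
  v_1 = u/||u|| ≈ (0.1891, -0.982) (||v_1|| = 1).

λ_1 = 20.3852,  λ_2 = 9.6148;  v_1 ≈ (0.1891, -0.982)


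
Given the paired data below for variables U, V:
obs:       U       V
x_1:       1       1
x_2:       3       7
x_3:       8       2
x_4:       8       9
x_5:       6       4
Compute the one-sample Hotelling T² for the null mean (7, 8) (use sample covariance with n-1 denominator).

Step 1 — sample mean vector:
  mean(U) = (1 + 3 + 8 + 8 + 6) / 5 = 26/5 = 5.2
  mean(V) = (1 + 7 + 2 + 9 + 4) / 5 = 23/5 = 4.6
  x̄ = (5.2, 4.6),  deviation x̄ - mu_0 = (5.2, 4.6) - (7, 8) = (-1.8, -3.4).

Step 2 — sample covariance matrix, S[i,j] = (1/(n-1)) · Σ_k (x_{k,i} - mean_i) · (x_{k,j} - mean_j), divisor n-1 = 4:
  S[U,U] = ((-4.2)·(-4.2) + (-2.2)·(-2.2) + (2.8)·(2.8) + (2.8)·(2.8) + (0.8)·(0.8)) / 4 = 38.8/4 = 9.7
  S[U,V] = ((-4.2)·(-3.6) + (-2.2)·(2.4) + (2.8)·(-2.6) + (2.8)·(4.4) + (0.8)·(-0.6)) / 4 = 14.4/4 = 3.6
  S[V,V] = ((-3.6)·(-3.6) + (2.4)·(2.4) + (-2.6)·(-2.6) + (4.4)·(4.4) + (-0.6)·(-0.6)) / 4 = 45.2/4 = 11.3
  S = [[9.7, 3.6],
 [3.6, 11.3]].

Step 3 — invert S. det(S) = 9.7·11.3 - (3.6)² = 96.65.
  S^{-1} = (1/det) · [[d, -b], [-b, a]] = [[0.1169, -0.0372],
 [-0.0372, 0.1004]].

Step 4 — quadratic form (x̄ - mu_0)^T · S^{-1} · (x̄ - mu_0):
  S^{-1} · (x̄ - mu_0) = (-0.0838, -0.2742),
  (x̄ - mu_0)^T · [...] = (-1.8)·(-0.0838) + (-3.4)·(-0.2742) = 1.0831.

Step 5 — scale by n: T² = 5 · 1.0831 = 5.4154.

T² ≈ 5.4154


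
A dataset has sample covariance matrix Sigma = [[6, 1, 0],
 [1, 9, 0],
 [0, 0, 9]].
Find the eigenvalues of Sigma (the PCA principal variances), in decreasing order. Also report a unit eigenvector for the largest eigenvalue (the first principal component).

Step 1 — characteristic polynomial p(λ) = det(λI - Sigma) = λ³ - tr·λ² + c_1·λ - det, where tr = trace, c_1 = sum of the principal 2×2 minors, det = det(Sigma):
  tr = 6 + 9 + 9 = 24,
  c_1 = (6·9 - (1)²) + (6·9 - (0)²) + (9·9 - (0)²) = 53 + 54 + 81 = 188,
  det = 6·(9·9 - (0)²) - (1)·((1)·9 - (0)·(0)) + (0)·((1)·(0) - 9·(0)) = 6·(81) - (1)·(9) + (0)·(0) = 477.
  So p(λ) = λ³ - 24λ² + 188λ - 477.
Step 2 — look for an integer root (rational root theorem: any rational root is an integer divisor of 477). Testing λ = 9:
  p(9) = 729 - 1944 + 1692 - 477 = 0  ✓
  Dividing out (λ - 9): p(λ) = (λ - 9)(λ² - 15λ + 53).
Step 3 — remaining eigenvalues from the quadratic λ² - 15λ + 53 = 0:
  Δ = 15² - 4·53 = 225 - 212 = 13,  λ = (15 ± √13)/2 = (15 ± 3.6056)/2 ≈ 9.3028 or 5.6972.
  Sorted: λ_1 = 9.3028,  λ_2 = 9,  λ_3 = 5.6972  (check: sum = 24 = tr ✓).

Step 4 — unit eigenvector for λ_1 ≈ 9.3028: v spans the null space of (Sigma - λ_1 I), whose rows are
  r_1 = (-3.3028, 1, 0),  r_2 = (1, -0.3028, 0),  r_3 = (0, 0, -0.3028).
  v is orthogonal to every row, so take v ∝ r_1 × r_3 = ((1)·(-0.3028) - (0)·(0), (0)·(0) - (-3.3028)·(-0.3028), (-3.3028)·(0) - (1)·(0)) ≈ (-0.3028, -1, 0).
  Rescale (multiply by -1 so the first nonzero entry is positive): u = (0.3028, 1, 0).
  ||u|| = √((0.3028)² + (1)² + (0)²) = √(1.0917) ≈ 1.0448,  v_1 = u/||u|| ≈ (0.2898, 0.9571, 0) (||v_1|| = 1).

λ_1 = 9.3028,  λ_2 = 9,  λ_3 = 5.6972;  v_1 ≈ (0.2898, 0.9571, 0)


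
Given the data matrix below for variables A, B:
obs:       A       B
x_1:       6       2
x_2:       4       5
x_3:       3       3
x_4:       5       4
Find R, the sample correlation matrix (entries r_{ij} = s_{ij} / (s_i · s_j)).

Step 1 — column means:
  mean(A) = (6 + 4 + 3 + 5) / 4 = 18/4 = 4.5
  mean(B) = (2 + 5 + 3 + 4) / 4 = 14/4 = 3.5

Step 2 — sample variances and covariances s[i,j] = (1/(n-1)) · Σ_k (x_{k,i} - mean_i) · (x_{k,j} - mean_j), with n-1 = 3:
  s[A,A] = ((1.5)·(1.5) + (-0.5)·(-0.5) + (-1.5)·(-1.5) + (0.5)·(0.5)) / 3 = 5/3 = 1.6667
  s[A,B] = ((1.5)·(-1.5) + (-0.5)·(1.5) + (-1.5)·(-0.5) + (0.5)·(0.5)) / 3 = -2/3 = -0.6667
  s[B,B] = ((-1.5)·(-1.5) + (1.5)·(1.5) + (-0.5)·(-0.5) + (0.5)·(0.5)) / 3 = 5/3 = 1.6667
  Sample standard deviations s_i = √(s[i,i]):
  s(A) = √(1.6667) = 1.291
  s(B) = √(1.6667) = 1.291

Step 3 — r_{ij} = s_{ij} / (s_i · s_j):
  r[A,A] = 1 (diagonal).
  r[A,B] = -0.6667 / (1.291 · 1.291) = -0.6667 / 1.6667 = -0.4
  r[B,B] = 1 (diagonal).

R is symmetric with unit diagonal. Assembling:

R = [[1, -0.4],
 [-0.4, 1]]


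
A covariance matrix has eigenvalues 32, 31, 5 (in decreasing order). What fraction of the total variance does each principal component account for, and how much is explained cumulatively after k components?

Step 1 — total variance = trace(Sigma) = Σ λ_i = 32 + 31 + 5 = 68.

Step 2 — fraction explained by component i = λ_i / Σ λ:
  PC1: 32/68 = 0.4706
  PC2: 31/68 = 0.4559
  PC3: 5/68 = 0.0735

Step 3 — cumulative fraction after k components = (λ_1 + ... + λ_k) / Σ λ:
  k = 1: 32/68 = 0.4706
  k = 2: (32 + 31)/68 = 63/68 = 0.9265
  k = 3: (32 + 31 + 5)/68 = 68/68 = 1

Summary (fraction, with percent):

explained: PC1 0.4706 (47.06%), PC2 0.4559 (45.59%), PC3 0.0735 (7.35%);  cumulative: 0.4706, 0.9265, 1


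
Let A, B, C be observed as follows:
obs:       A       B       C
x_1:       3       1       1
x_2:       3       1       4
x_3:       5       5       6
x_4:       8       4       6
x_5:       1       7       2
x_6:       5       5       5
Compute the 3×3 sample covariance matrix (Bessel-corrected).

Step 1 — column means:
  mean(A) = (3 + 3 + 5 + 8 + 1 + 5) / 6 = 25/6 = 4.1667
  mean(B) = (1 + 1 + 5 + 4 + 7 + 5) / 6 = 23/6 = 3.8333
  mean(C) = (1 + 4 + 6 + 6 + 2 + 5) / 6 = 24/6 = 4

Step 2 — sample covariance S[i,j] = (1/(n-1)) · Σ_k (x_{k,i} - mean_i) · (x_{k,j} - mean_j), with n-1 = 5.
  S[A,A] = ((-1.1667)·(-1.1667) + (-1.1667)·(-1.1667) + (0.8333)·(0.8333) + (3.8333)·(3.8333) + (-3.1667)·(-3.1667) + (0.8333)·(0.8333)) / 5 = 28.8333/5 = 5.7667
  S[A,B] = ((-1.1667)·(-2.8333) + (-1.1667)·(-2.8333) + (0.8333)·(1.1667) + (3.8333)·(0.1667) + (-3.1667)·(3.1667) + (0.8333)·(1.1667)) / 5 = -0.8333/5 = -0.1667
  S[A,C] = ((-1.1667)·(-3) + (-1.1667)·(0) + (0.8333)·(2) + (3.8333)·(2) + (-3.1667)·(-2) + (0.8333)·(1)) / 5 = 20/5 = 4
  S[B,B] = ((-2.8333)·(-2.8333) + (-2.8333)·(-2.8333) + (1.1667)·(1.1667) + (0.1667)·(0.1667) + (3.1667)·(3.1667) + (1.1667)·(1.1667)) / 5 = 28.8333/5 = 5.7667
  S[B,C] = ((-2.8333)·(-3) + (-2.8333)·(0) + (1.1667)·(2) + (0.1667)·(2) + (3.1667)·(-2) + (1.1667)·(1)) / 5 = 6/5 = 1.2
  S[C,C] = ((-3)·(-3) + (0)·(0) + (2)·(2) + (2)·(2) + (-2)·(-2) + (1)·(1)) / 5 = 22/5 = 4.4

S is symmetric (S[j,i] = S[i,j]). Assembling:

S = [[5.7667, -0.1667, 4],
 [-0.1667, 5.7667, 1.2],
 [4, 1.2, 4.4]]


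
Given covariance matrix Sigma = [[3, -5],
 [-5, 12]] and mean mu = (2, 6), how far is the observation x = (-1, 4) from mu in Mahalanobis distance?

Step 1 — centre the observation: (x - mu) = (-3, -2).

Step 2 — invert Sigma. det(Sigma) = 3·12 - (-5)² = 11.
  Sigma^{-1} = (1/det) · [[d, -b], [-b, a]] = [[1.0909, 0.4545],
 [0.4545, 0.2727]].

Step 3 — form the quadratic (x - mu)^T · Sigma^{-1} · (x - mu):
  Sigma^{-1} · (x - mu) = (-4.1818, -1.9091).
  (x - mu)^T · [Sigma^{-1} · (x - mu)] = (-3)·(-4.1818) + (-2)·(-1.9091) = 16.3636.

Step 4 — take square root: d = √(16.3636) ≈ 4.0452.

d(x, mu) = √(16.3636) ≈ 4.0452


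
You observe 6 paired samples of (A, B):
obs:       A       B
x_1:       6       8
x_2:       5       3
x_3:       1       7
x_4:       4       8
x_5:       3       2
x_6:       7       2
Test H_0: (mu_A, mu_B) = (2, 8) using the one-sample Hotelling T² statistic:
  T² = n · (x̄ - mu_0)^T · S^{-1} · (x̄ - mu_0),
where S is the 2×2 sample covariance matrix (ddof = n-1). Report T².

Step 1 — sample mean vector:
  mean(A) = (6 + 5 + 1 + 4 + 3 + 7) / 6 = 26/6 = 4.3333
  mean(B) = (8 + 3 + 7 + 8 + 2 + 2) / 6 = 30/6 = 5
  x̄ = (4.3333, 5),  deviation x̄ - mu_0 = (4.3333, 5) - (2, 8) = (2.3333, -3).

Step 2 — sample covariance matrix, S[i,j] = (1/(n-1)) · Σ_k (x_{k,i} - mean_i) · (x_{k,j} - mean_j), divisor n-1 = 5:
  S[A,A] = ((1.6667)·(1.6667) + (0.6667)·(0.6667) + (-3.3333)·(-3.3333) + (-0.3333)·(-0.3333) + (-1.3333)·(-1.3333) + (2.6667)·(2.6667)) / 5 = 23.3333/5 = 4.6667
  S[A,B] = ((1.6667)·(3) + (0.6667)·(-2) + (-3.3333)·(2) + (-0.3333)·(3) + (-1.3333)·(-3) + (2.6667)·(-3)) / 5 = -8/5 = -1.6
  S[B,B] = ((3)·(3) + (-2)·(-2) + (2)·(2) + (3)·(3) + (-3)·(-3) + (-3)·(-3)) / 5 = 44/5 = 8.8
  S = [[4.6667, -1.6],
 [-1.6, 8.8]].

Step 3 — invert S. det(S) = 4.6667·8.8 - (-1.6)² = 38.5067.
  S^{-1} = (1/det) · [[d, -b], [-b, a]] = [[0.2285, 0.0416],
 [0.0416, 0.1212]].

Step 4 — quadratic form (x̄ - mu_0)^T · S^{-1} · (x̄ - mu_0):
  S^{-1} · (x̄ - mu_0) = (0.4086, -0.2666),
  (x̄ - mu_0)^T · [...] = (2.3333)·(0.4086) + (-3)·(-0.2666) = 1.7532.

Step 5 — scale by n: T² = 6 · 1.7532 = 10.5194.

T² ≈ 10.5194


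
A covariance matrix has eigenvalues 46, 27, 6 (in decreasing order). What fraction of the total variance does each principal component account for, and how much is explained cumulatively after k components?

Step 1 — total variance = trace(Sigma) = Σ λ_i = 46 + 27 + 6 = 79.

Step 2 — fraction explained by component i = λ_i / Σ λ:
  PC1: 46/79 = 0.5823
  PC2: 27/79 = 0.3418
  PC3: 6/79 = 0.0759

Step 3 — cumulative fraction after k components = (λ_1 + ... + λ_k) / Σ λ:
  k = 1: 46/79 = 0.5823
  k = 2: (46 + 27)/79 = 73/79 = 0.9241
  k = 3: (46 + 27 + 6)/79 = 79/79 = 1

Summary (fraction, with percent):

explained: PC1 0.5823 (58.23%), PC2 0.3418 (34.18%), PC3 0.0759 (7.59%);  cumulative: 0.5823, 0.9241, 1


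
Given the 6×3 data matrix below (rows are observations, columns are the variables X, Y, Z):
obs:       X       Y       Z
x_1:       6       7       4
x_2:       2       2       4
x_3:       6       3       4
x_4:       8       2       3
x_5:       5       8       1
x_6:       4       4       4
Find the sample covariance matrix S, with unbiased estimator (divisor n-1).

Step 1 — column means:
  mean(X) = (6 + 2 + 6 + 8 + 5 + 4) / 6 = 31/6 = 5.1667
  mean(Y) = (7 + 2 + 3 + 2 + 8 + 4) / 6 = 26/6 = 4.3333
  mean(Z) = (4 + 4 + 4 + 3 + 1 + 4) / 6 = 20/6 = 3.3333

Step 2 — sample covariance S[i,j] = (1/(n-1)) · Σ_k (x_{k,i} - mean_i) · (x_{k,j} - mean_j), with n-1 = 5.
  S[X,X] = ((0.8333)·(0.8333) + (-3.1667)·(-3.1667) + (0.8333)·(0.8333) + (2.8333)·(2.8333) + (-0.1667)·(-0.1667) + (-1.1667)·(-1.1667)) / 5 = 20.8333/5 = 4.1667
  S[X,Y] = ((0.8333)·(2.6667) + (-3.1667)·(-2.3333) + (0.8333)·(-1.3333) + (2.8333)·(-2.3333) + (-0.1667)·(3.6667) + (-1.1667)·(-0.3333)) / 5 = 1.6667/5 = 0.3333
  S[X,Z] = ((0.8333)·(0.6667) + (-3.1667)·(0.6667) + (0.8333)·(0.6667) + (2.8333)·(-0.3333) + (-0.1667)·(-2.3333) + (-1.1667)·(0.6667)) / 5 = -2.3333/5 = -0.4667
  S[Y,Y] = ((2.6667)·(2.6667) + (-2.3333)·(-2.3333) + (-1.3333)·(-1.3333) + (-2.3333)·(-2.3333) + (3.6667)·(3.6667) + (-0.3333)·(-0.3333)) / 5 = 33.3333/5 = 6.6667
  S[Y,Z] = ((2.6667)·(0.6667) + (-2.3333)·(0.6667) + (-1.3333)·(0.6667) + (-2.3333)·(-0.3333) + (3.6667)·(-2.3333) + (-0.3333)·(0.6667)) / 5 = -8.6667/5 = -1.7333
  S[Z,Z] = ((0.6667)·(0.6667) + (0.6667)·(0.6667) + (0.6667)·(0.6667) + (-0.3333)·(-0.3333) + (-2.3333)·(-2.3333) + (0.6667)·(0.6667)) / 5 = 7.3333/5 = 1.4667

S is symmetric (S[j,i] = S[i,j]). Assembling:

S = [[4.1667, 0.3333, -0.4667],
 [0.3333, 6.6667, -1.7333],
 [-0.4667, -1.7333, 1.4667]]


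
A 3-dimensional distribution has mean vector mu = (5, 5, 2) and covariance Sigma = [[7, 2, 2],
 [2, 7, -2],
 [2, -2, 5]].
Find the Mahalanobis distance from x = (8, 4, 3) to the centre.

Step 1 — centre the observation: (x - mu) = (3, -1, 1).

Step 2 — invert Sigma (cofactor / det for 3×3, or solve directly):
  Sigma^{-1} = [[0.2026, -0.0915, -0.1176],
 [-0.0915, 0.2026, 0.1176],
 [-0.1176, 0.1176, 0.2941]].

Step 3 — form the quadratic (x - mu)^T · Sigma^{-1} · (x - mu):
  Sigma^{-1} · (x - mu) = (0.5817, -0.3595, -0.1765).
  (x - mu)^T · [Sigma^{-1} · (x - mu)] = (3)·(0.5817) + (-1)·(-0.3595) + (1)·(-0.1765) = 1.9281.

Step 4 — take square root: d = √(1.9281) ≈ 1.3886.

d(x, mu) = √(1.9281) ≈ 1.3886


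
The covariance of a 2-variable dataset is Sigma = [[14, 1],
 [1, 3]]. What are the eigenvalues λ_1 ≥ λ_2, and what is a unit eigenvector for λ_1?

Step 1 — characteristic polynomial of 2×2 Sigma:
  det(Sigma - λI) = λ² - trace · λ + det = 0.
  trace = 14 + 3 = 17, det = 14·3 - (1)² = 41.
Step 2 — discriminant:
  Δ = trace² - 4·det = 289 - 164 = 125.
Step 3 — eigenvalues:
  λ = (trace ± √Δ)/2 = (17 ± 11.1803)/2,
  λ_1 = 14.0902,  λ_2 = 2.9098.

Step 4 — unit eigenvector for λ_1: solve (Sigma - λ_1 I)v = 0. First row:
  (14 - 14.0902)·v_x + (1)·v_y = 0, i.e. (-0.0902)·v_x + (1)·v_y = 0,
  so v ∝ (b, λ_1 - a) = (1, 0.0902) = u.
  ||u|| = √((1)² + (0.0902)²) = √(1.0081) ≈ 1.0041,
  v_1 = u/||u|| ≈ (0.996, 0.0898) (||v_1|| = 1).

λ_1 = 14.0902,  λ_2 = 2.9098;  v_1 ≈ (0.996, 0.0898)


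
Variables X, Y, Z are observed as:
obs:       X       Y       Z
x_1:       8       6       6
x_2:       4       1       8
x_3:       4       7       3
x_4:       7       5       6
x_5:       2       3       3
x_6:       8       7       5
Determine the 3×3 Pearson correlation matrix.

Step 1 — column means:
  mean(X) = (8 + 4 + 4 + 7 + 2 + 8) / 6 = 33/6 = 5.5
  mean(Y) = (6 + 1 + 7 + 5 + 3 + 7) / 6 = 29/6 = 4.8333
  mean(Z) = (6 + 8 + 3 + 6 + 3 + 5) / 6 = 31/6 = 5.1667

Step 2 — sample variances and covariances s[i,j] = (1/(n-1)) · Σ_k (x_{k,i} - mean_i) · (x_{k,j} - mean_j), with n-1 = 5:
  s[X,X] = ((2.5)·(2.5) + (-1.5)·(-1.5) + (-1.5)·(-1.5) + (1.5)·(1.5) + (-3.5)·(-3.5) + (2.5)·(2.5)) / 5 = 31.5/5 = 6.3
  s[X,Y] = ((2.5)·(1.1667) + (-1.5)·(-3.8333) + (-1.5)·(2.1667) + (1.5)·(0.1667) + (-3.5)·(-1.8333) + (2.5)·(2.1667)) / 5 = 17.5/5 = 3.5
  s[X,Z] = ((2.5)·(0.8333) + (-1.5)·(2.8333) + (-1.5)·(-2.1667) + (1.5)·(0.8333) + (-3.5)·(-2.1667) + (2.5)·(-0.1667)) / 5 = 9.5/5 = 1.9
  s[Y,Y] = ((1.1667)·(1.1667) + (-3.8333)·(-3.8333) + (2.1667)·(2.1667) + (0.1667)·(0.1667) + (-1.8333)·(-1.8333) + (2.1667)·(2.1667)) / 5 = 28.8333/5 = 5.7667
  s[Y,Z] = ((1.1667)·(0.8333) + (-3.8333)·(2.8333) + (2.1667)·(-2.1667) + (0.1667)·(0.8333) + (-1.8333)·(-2.1667) + (2.1667)·(-0.1667)) / 5 = -10.8333/5 = -2.1667
  s[Z,Z] = ((0.8333)·(0.8333) + (2.8333)·(2.8333) + (-2.1667)·(-2.1667) + (0.8333)·(0.8333) + (-2.1667)·(-2.1667) + (-0.1667)·(-0.1667)) / 5 = 18.8333/5 = 3.7667
  Sample standard deviations s_i = √(s[i,i]):
  s(X) = √(6.3) = 2.51
  s(Y) = √(5.7667) = 2.4014
  s(Z) = √(3.7667) = 1.9408

Step 3 — r_{ij} = s_{ij} / (s_i · s_j):
  r[X,X] = 1 (diagonal).
  r[X,Y] = 3.5 / (2.51 · 2.4014) = 3.5 / 6.0274 = 0.5807
  r[X,Z] = 1.9 / (2.51 · 1.9408) = 1.9 / 4.8713 = 0.39
  r[Y,Y] = 1 (diagonal).
  r[Y,Z] = -2.1667 / (2.4014 · 1.9408) = -2.1667 / 4.6606 = -0.4649
  r[Z,Z] = 1 (diagonal).

R is symmetric with unit diagonal. Assembling:

R = [[1, 0.5807, 0.39],
 [0.5807, 1, -0.4649],
 [0.39, -0.4649, 1]]


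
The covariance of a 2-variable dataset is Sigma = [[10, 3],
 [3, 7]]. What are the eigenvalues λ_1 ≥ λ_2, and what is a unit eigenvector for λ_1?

Step 1 — characteristic polynomial of 2×2 Sigma:
  det(Sigma - λI) = λ² - trace · λ + det = 0.
  trace = 10 + 7 = 17, det = 10·7 - (3)² = 61.
Step 2 — discriminant:
  Δ = trace² - 4·det = 289 - 244 = 45.
Step 3 — eigenvalues:
  λ = (trace ± √Δ)/2 = (17 ± 6.7082)/2,
  λ_1 = 11.8541,  λ_2 = 5.1459.

Step 4 — unit eigenvector for λ_1: solve (Sigma - λ_1 I)v = 0. First row:
  (10 - 11.8541)·v_x + (3)·v_y = 0, i.e. (-1.8541)·v_x + (3)·v_y = 0,
  so v ∝ (b, λ_1 - a) = (3, 1.8541) = u.
  ||u|| = √((3)² + (1.8541)²) = √(12.4377) ≈ 3.5267,
  v_1 = u/||u|| ≈ (0.8507, 0.5257) (||v_1|| = 1).

λ_1 = 11.8541,  λ_2 = 5.1459;  v_1 ≈ (0.8507, 0.5257)


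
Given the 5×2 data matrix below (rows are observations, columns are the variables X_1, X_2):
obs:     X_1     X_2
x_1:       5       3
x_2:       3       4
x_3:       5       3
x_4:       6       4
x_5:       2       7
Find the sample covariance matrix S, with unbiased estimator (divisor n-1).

Step 1 — column means:
  mean(X_1) = (5 + 3 + 5 + 6 + 2) / 5 = 21/5 = 4.2
  mean(X_2) = (3 + 4 + 3 + 4 + 7) / 5 = 21/5 = 4.2

Step 2 — sample covariance S[i,j] = (1/(n-1)) · Σ_k (x_{k,i} - mean_i) · (x_{k,j} - mean_j), with n-1 = 4.
  S[X_1,X_1] = ((0.8)·(0.8) + (-1.2)·(-1.2) + (0.8)·(0.8) + (1.8)·(1.8) + (-2.2)·(-2.2)) / 4 = 10.8/4 = 2.7
  S[X_1,X_2] = ((0.8)·(-1.2) + (-1.2)·(-0.2) + (0.8)·(-1.2) + (1.8)·(-0.2) + (-2.2)·(2.8)) / 4 = -8.2/4 = -2.05
  S[X_2,X_2] = ((-1.2)·(-1.2) + (-0.2)·(-0.2) + (-1.2)·(-1.2) + (-0.2)·(-0.2) + (2.8)·(2.8)) / 4 = 10.8/4 = 2.7

S is symmetric (S[j,i] = S[i,j]). Assembling:

S = [[2.7, -2.05],
 [-2.05, 2.7]]


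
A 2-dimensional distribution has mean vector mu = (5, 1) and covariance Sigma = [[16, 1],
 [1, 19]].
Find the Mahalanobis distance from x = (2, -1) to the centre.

Step 1 — centre the observation: (x - mu) = (-3, -2).

Step 2 — invert Sigma. det(Sigma) = 16·19 - (1)² = 303.
  Sigma^{-1} = (1/det) · [[d, -b], [-b, a]] = [[0.0627, -0.0033],
 [-0.0033, 0.0528]].

Step 3 — form the quadratic (x - mu)^T · Sigma^{-1} · (x - mu):
  Sigma^{-1} · (x - mu) = (-0.1815, -0.0957).
  (x - mu)^T · [Sigma^{-1} · (x - mu)] = (-3)·(-0.1815) + (-2)·(-0.0957) = 0.736.

Step 4 — take square root: d = √(0.736) ≈ 0.8579.

d(x, mu) = √(0.736) ≈ 0.8579


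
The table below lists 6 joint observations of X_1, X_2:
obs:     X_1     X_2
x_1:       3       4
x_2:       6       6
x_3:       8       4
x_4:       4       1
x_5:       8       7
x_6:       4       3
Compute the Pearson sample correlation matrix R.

Step 1 — column means:
  mean(X_1) = (3 + 6 + 8 + 4 + 8 + 4) / 6 = 33/6 = 5.5
  mean(X_2) = (4 + 6 + 4 + 1 + 7 + 3) / 6 = 25/6 = 4.1667

Step 2 — sample variances and covariances s[i,j] = (1/(n-1)) · Σ_k (x_{k,i} - mean_i) · (x_{k,j} - mean_j), with n-1 = 5:
  s[X_1,X_1] = ((-2.5)·(-2.5) + (0.5)·(0.5) + (2.5)·(2.5) + (-1.5)·(-1.5) + (2.5)·(2.5) + (-1.5)·(-1.5)) / 5 = 23.5/5 = 4.7
  s[X_1,X_2] = ((-2.5)·(-0.1667) + (0.5)·(1.8333) + (2.5)·(-0.1667) + (-1.5)·(-3.1667) + (2.5)·(2.8333) + (-1.5)·(-1.1667)) / 5 = 14.5/5 = 2.9
  s[X_2,X_2] = ((-0.1667)·(-0.1667) + (1.8333)·(1.8333) + (-0.1667)·(-0.1667) + (-3.1667)·(-3.1667) + (2.8333)·(2.8333) + (-1.1667)·(-1.1667)) / 5 = 22.8333/5 = 4.5667
  Sample standard deviations s_i = √(s[i,i]):
  s(X_1) = √(4.7) = 2.1679
  s(X_2) = √(4.5667) = 2.137

Step 3 — r_{ij} = s_{ij} / (s_i · s_j):
  r[X_1,X_1] = 1 (diagonal).
  r[X_1,X_2] = 2.9 / (2.1679 · 2.137) = 2.9 / 4.6329 = 0.626
  r[X_2,X_2] = 1 (diagonal).

R is symmetric with unit diagonal. Assembling:

R = [[1, 0.626],
 [0.626, 1]]


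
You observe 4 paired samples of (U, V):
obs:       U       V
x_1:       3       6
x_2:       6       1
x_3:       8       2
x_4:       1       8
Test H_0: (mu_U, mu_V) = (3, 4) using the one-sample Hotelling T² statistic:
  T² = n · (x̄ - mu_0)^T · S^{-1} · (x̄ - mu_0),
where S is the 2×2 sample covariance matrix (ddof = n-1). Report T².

Step 1 — sample mean vector:
  mean(U) = (3 + 6 + 8 + 1) / 4 = 18/4 = 4.5
  mean(V) = (6 + 1 + 2 + 8) / 4 = 17/4 = 4.25
  x̄ = (4.5, 4.25),  deviation x̄ - mu_0 = (4.5, 4.25) - (3, 4) = (1.5, 0.25).

Step 2 — sample covariance matrix, S[i,j] = (1/(n-1)) · Σ_k (x_{k,i} - mean_i) · (x_{k,j} - mean_j), divisor n-1 = 3:
  S[U,U] = ((-1.5)·(-1.5) + (1.5)·(1.5) + (3.5)·(3.5) + (-3.5)·(-3.5)) / 3 = 29/3 = 9.6667
  S[U,V] = ((-1.5)·(1.75) + (1.5)·(-3.25) + (3.5)·(-2.25) + (-3.5)·(3.75)) / 3 = -28.5/3 = -9.5
  S[V,V] = ((1.75)·(1.75) + (-3.25)·(-3.25) + (-2.25)·(-2.25) + (3.75)·(3.75)) / 3 = 32.75/3 = 10.9167
  S = [[9.6667, -9.5],
 [-9.5, 10.9167]].

Step 3 — invert S. det(S) = 9.6667·10.9167 - (-9.5)² = 15.2778.
  S^{-1} = (1/det) · [[d, -b], [-b, a]] = [[0.7145, 0.6218],
 [0.6218, 0.6327]].

Step 4 — quadratic form (x̄ - mu_0)^T · S^{-1} · (x̄ - mu_0):
  S^{-1} · (x̄ - mu_0) = (1.2273, 1.0909),
  (x̄ - mu_0)^T · [...] = (1.5)·(1.2273) + (0.25)·(1.0909) = 2.1136.

Step 5 — scale by n: T² = 4 · 2.1136 = 8.4545.

T² ≈ 8.4545


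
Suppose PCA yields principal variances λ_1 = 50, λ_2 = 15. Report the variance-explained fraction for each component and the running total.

Step 1 — total variance = trace(Sigma) = Σ λ_i = 50 + 15 = 65.

Step 2 — fraction explained by component i = λ_i / Σ λ:
  PC1: 50/65 = 0.7692
  PC2: 15/65 = 0.2308

Step 3 — cumulative fraction after k components = (λ_1 + ... + λ_k) / Σ λ:
  k = 1: 50/65 = 0.7692
  k = 2: (50 + 15)/65 = 65/65 = 1

Summary (fraction, with percent):

explained: PC1 0.7692 (76.92%), PC2 0.2308 (23.08%);  cumulative: 0.7692, 1


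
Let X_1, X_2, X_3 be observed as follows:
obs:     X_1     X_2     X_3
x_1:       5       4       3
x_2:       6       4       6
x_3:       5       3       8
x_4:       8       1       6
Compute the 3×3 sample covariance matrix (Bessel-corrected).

Step 1 — column means:
  mean(X_1) = (5 + 6 + 5 + 8) / 4 = 24/4 = 6
  mean(X_2) = (4 + 4 + 3 + 1) / 4 = 12/4 = 3
  mean(X_3) = (3 + 6 + 8 + 6) / 4 = 23/4 = 5.75

Step 2 — sample covariance S[i,j] = (1/(n-1)) · Σ_k (x_{k,i} - mean_i) · (x_{k,j} - mean_j), with n-1 = 3.
  S[X_1,X_1] = ((-1)·(-1) + (0)·(0) + (-1)·(-1) + (2)·(2)) / 3 = 6/3 = 2
  S[X_1,X_2] = ((-1)·(1) + (0)·(1) + (-1)·(0) + (2)·(-2)) / 3 = -5/3 = -1.6667
  S[X_1,X_3] = ((-1)·(-2.75) + (0)·(0.25) + (-1)·(2.25) + (2)·(0.25)) / 3 = 1/3 = 0.3333
  S[X_2,X_2] = ((1)·(1) + (1)·(1) + (0)·(0) + (-2)·(-2)) / 3 = 6/3 = 2
  S[X_2,X_3] = ((1)·(-2.75) + (1)·(0.25) + (0)·(2.25) + (-2)·(0.25)) / 3 = -3/3 = -1
  S[X_3,X_3] = ((-2.75)·(-2.75) + (0.25)·(0.25) + (2.25)·(2.25) + (0.25)·(0.25)) / 3 = 12.75/3 = 4.25

S is symmetric (S[j,i] = S[i,j]). Assembling:

S = [[2, -1.6667, 0.3333],
 [-1.6667, 2, -1],
 [0.3333, -1, 4.25]]


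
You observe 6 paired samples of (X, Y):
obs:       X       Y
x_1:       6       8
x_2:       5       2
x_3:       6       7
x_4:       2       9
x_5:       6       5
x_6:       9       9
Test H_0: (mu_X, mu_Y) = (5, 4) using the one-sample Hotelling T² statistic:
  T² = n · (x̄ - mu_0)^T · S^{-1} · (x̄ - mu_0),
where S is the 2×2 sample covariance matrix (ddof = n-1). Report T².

Step 1 — sample mean vector:
  mean(X) = (6 + 5 + 6 + 2 + 6 + 9) / 6 = 34/6 = 5.6667
  mean(Y) = (8 + 2 + 7 + 9 + 5 + 9) / 6 = 40/6 = 6.6667
  x̄ = (5.6667, 6.6667),  deviation x̄ - mu_0 = (5.6667, 6.6667) - (5, 4) = (0.6667, 2.6667).

Step 2 — sample covariance matrix, S[i,j] = (1/(n-1)) · Σ_k (x_{k,i} - mean_i) · (x_{k,j} - mean_j), divisor n-1 = 5:
  S[X,X] = ((0.3333)·(0.3333) + (-0.6667)·(-0.6667) + (0.3333)·(0.3333) + (-3.6667)·(-3.6667) + (0.3333)·(0.3333) + (3.3333)·(3.3333)) / 5 = 25.3333/5 = 5.0667
  S[X,Y] = ((0.3333)·(1.3333) + (-0.6667)·(-4.6667) + (0.3333)·(0.3333) + (-3.6667)·(2.3333) + (0.3333)·(-1.6667) + (3.3333)·(2.3333)) / 5 = 2.3333/5 = 0.4667
  S[Y,Y] = ((1.3333)·(1.3333) + (-4.6667)·(-4.6667) + (0.3333)·(0.3333) + (2.3333)·(2.3333) + (-1.6667)·(-1.6667) + (2.3333)·(2.3333)) / 5 = 37.3333/5 = 7.4667
  S = [[5.0667, 0.4667],
 [0.4667, 7.4667]].

Step 3 — invert S. det(S) = 5.0667·7.4667 - (0.4667)² = 37.6133.
  S^{-1} = (1/det) · [[d, -b], [-b, a]] = [[0.1985, -0.0124],
 [-0.0124, 0.1347]].

Step 4 — quadratic form (x̄ - mu_0)^T · S^{-1} · (x̄ - mu_0):
  S^{-1} · (x̄ - mu_0) = (0.0993, 0.3509),
  (x̄ - mu_0)^T · [...] = (0.6667)·(0.0993) + (2.6667)·(0.3509) = 1.002.

Step 5 — scale by n: T² = 6 · 1.002 = 6.0121.

T² ≈ 6.0121


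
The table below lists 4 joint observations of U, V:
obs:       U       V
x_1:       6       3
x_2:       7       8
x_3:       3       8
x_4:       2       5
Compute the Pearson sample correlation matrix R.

Step 1 — column means:
  mean(U) = (6 + 7 + 3 + 2) / 4 = 18/4 = 4.5
  mean(V) = (3 + 8 + 8 + 5) / 4 = 24/4 = 6

Step 2 — sample variances and covariances s[i,j] = (1/(n-1)) · Σ_k (x_{k,i} - mean_i) · (x_{k,j} - mean_j), with n-1 = 3:
  s[U,U] = ((1.5)·(1.5) + (2.5)·(2.5) + (-1.5)·(-1.5) + (-2.5)·(-2.5)) / 3 = 17/3 = 5.6667
  s[U,V] = ((1.5)·(-3) + (2.5)·(2) + (-1.5)·(2) + (-2.5)·(-1)) / 3 = 0/3 = 0
  s[V,V] = ((-3)·(-3) + (2)·(2) + (2)·(2) + (-1)·(-1)) / 3 = 18/3 = 6
  Sample standard deviations s_i = √(s[i,i]):
  s(U) = √(5.6667) = 2.3805
  s(V) = √(6) = 2.4495

Step 3 — r_{ij} = s_{ij} / (s_i · s_j):
  r[U,U] = 1 (diagonal).
  r[U,V] = 0 / (2.3805 · 2.4495) = 0 / 5.831 = 0
  r[V,V] = 1 (diagonal).

R is symmetric with unit diagonal. Assembling:

R = [[1, 0],
 [0, 1]]


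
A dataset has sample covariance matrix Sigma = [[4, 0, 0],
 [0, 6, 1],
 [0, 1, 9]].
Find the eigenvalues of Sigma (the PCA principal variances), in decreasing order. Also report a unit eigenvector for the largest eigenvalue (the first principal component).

Step 1 — characteristic polynomial p(λ) = det(λI - Sigma) = λ³ - tr·λ² + c_1·λ - det, where tr = trace, c_1 = sum of the principal 2×2 minors, det = det(Sigma):
  tr = 4 + 6 + 9 = 19,
  c_1 = (4·6 - (0)²) + (4·9 - (0)²) + (6·9 - (1)²) = 24 + 36 + 53 = 113,
  det = 4·(6·9 - (1)²) - (0)·((0)·9 - (1)·(0)) + (0)·((0)·(1) - 6·(0)) = 4·(53) - (0)·(0) + (0)·(0) = 212.
  So p(λ) = λ³ - 19λ² + 113λ - 212.
Step 2 — look for an integer root (rational root theorem: any rational root is an integer divisor of 212). Testing λ = 4:
  p(4) = 64 - 304 + 452 - 212 = 0  ✓
  Dividing out (λ - 4): p(λ) = (λ - 4)(λ² - 15λ + 53).
Step 3 — remaining eigenvalues from the quadratic λ² - 15λ + 53 = 0:
  Δ = 15² - 4·53 = 225 - 212 = 13,  λ = (15 ± √13)/2 = (15 ± 3.6056)/2 ≈ 9.3028 or 5.6972.
  Sorted: λ_1 = 9.3028,  λ_2 = 5.6972,  λ_3 = 4  (check: sum = 19 = tr ✓).

Step 4 — unit eigenvector for λ_1 ≈ 9.3028: v spans the null space of (Sigma - λ_1 I), whose rows are
  r_1 = (-5.3028, 0, 0),  r_2 = (0, -3.3028, 1),  r_3 = (0, 1, -0.3028).
  v is orthogonal to every row, so take v ∝ r_1 × r_2 = ((0)·(1) - (0)·(-3.3028), (0)·(0) - (-5.3028)·(1), (-5.3028)·(-3.3028) - (0)·(0)) ≈ (0, 5.3028, 17.5139).
  Let u = (0, 5.3028, 17.5139).
  ||u|| = √((0)² + (5.3028)² + (17.5139)²) = √(334.8554) ≈ 18.2991,  v_1 = u/||u|| ≈ (0, 0.2898, 0.9571) (||v_1|| = 1).

λ_1 = 9.3028,  λ_2 = 5.6972,  λ_3 = 4;  v_1 ≈ (0, 0.2898, 0.9571)


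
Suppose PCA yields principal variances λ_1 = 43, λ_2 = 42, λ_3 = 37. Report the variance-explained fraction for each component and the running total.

Step 1 — total variance = trace(Sigma) = Σ λ_i = 43 + 42 + 37 = 122.

Step 2 — fraction explained by component i = λ_i / Σ λ:
  PC1: 43/122 = 0.3525
  PC2: 42/122 = 0.3443
  PC3: 37/122 = 0.3033

Step 3 — cumulative fraction after k components = (λ_1 + ... + λ_k) / Σ λ:
  k = 1: 43/122 = 0.3525
  k = 2: (43 + 42)/122 = 85/122 = 0.6967
  k = 3: (43 + 42 + 37)/122 = 122/122 = 1

Summary (fraction, with percent):

explained: PC1 0.3525 (35.25%), PC2 0.3443 (34.43%), PC3 0.3033 (30.33%);  cumulative: 0.3525, 0.6967, 1


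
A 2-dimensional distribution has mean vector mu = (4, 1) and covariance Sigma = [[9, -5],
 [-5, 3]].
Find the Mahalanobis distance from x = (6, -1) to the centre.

Step 1 — centre the observation: (x - mu) = (2, -2).

Step 2 — invert Sigma. det(Sigma) = 9·3 - (-5)² = 2.
  Sigma^{-1} = (1/det) · [[d, -b], [-b, a]] = [[1.5, 2.5],
 [2.5, 4.5]].

Step 3 — form the quadratic (x - mu)^T · Sigma^{-1} · (x - mu):
  Sigma^{-1} · (x - mu) = (-2, -4).
  (x - mu)^T · [Sigma^{-1} · (x - mu)] = (2)·(-2) + (-2)·(-4) = 4.

Step 4 — take square root: d = √(4) ≈ 2.

d(x, mu) = √(4) ≈ 2


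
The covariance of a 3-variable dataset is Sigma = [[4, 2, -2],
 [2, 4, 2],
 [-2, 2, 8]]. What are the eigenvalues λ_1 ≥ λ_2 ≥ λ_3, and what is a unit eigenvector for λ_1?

Step 1 — characteristic polynomial p(λ) = det(λI - Sigma) = λ³ - tr·λ² + c_1·λ - det, where tr = trace, c_1 = sum of the principal 2×2 minors, det = det(Sigma):
  tr = 4 + 4 + 8 = 16,
  c_1 = (4·4 - (2)²) + (4·8 - (-2)²) + (4·8 - (2)²) = 12 + 28 + 28 = 68,
  det = 4·(4·8 - (2)²) - (2)·((2)·8 - (2)·(-2)) + (-2)·((2)·(2) - 4·(-2)) = 4·(28) - (2)·(20) + (-2)·(12) = 48.
  So p(λ) = λ³ - 16λ² + 68λ - 48.
Step 2 — look for an integer root (rational root theorem: any rational root is an integer divisor of 48). Testing λ = 6:
  p(6) = 216 - 576 + 408 - 48 = 0  ✓
  Dividing out (λ - 6): p(λ) = (λ - 6)(λ² - 10λ + 8).
Step 3 — remaining eigenvalues from the quadratic λ² - 10λ + 8 = 0:
  Δ = 10² - 4·8 = 100 - 32 = 68,  λ = (10 ± √68)/2 = (10 ± 8.2462)/2 ≈ 9.1231 or 0.8769.
  Sorted: λ_1 = 9.1231,  λ_2 = 6,  λ_3 = 0.8769  (check: sum = 16 = tr ✓).

Step 4 — unit eigenvector for λ_1 ≈ 9.1231: v spans the null space of (Sigma - λ_1 I), whose rows are
  r_1 = (-5.1231, 2, -2),  r_2 = (2, -5.1231, 2),  r_3 = (-2, 2, -1.1231).
  v is orthogonal to every row, so take v ∝ r_1 × r_2 = ((2)·(2) - (-2)·(-5.1231), (-2)·(2) - (-5.1231)·(2), (-5.1231)·(-5.1231) - (2)·(2)) ≈ (-6.2462, 6.2462, 22.2462).
  Rescale (multiply by -1 so the first nonzero entry is positive): u = (6.2462, -6.2462, -22.2462).
  ||u|| = √((6.2462)² + (-6.2462)² + (-22.2462)²) = √(572.9242) ≈ 23.9358,  v_1 = u/||u|| ≈ (0.261, -0.261, -0.9294) (||v_1|| = 1).

λ_1 = 9.1231,  λ_2 = 6,  λ_3 = 0.8769;  v_1 ≈ (0.261, -0.261, -0.9294)


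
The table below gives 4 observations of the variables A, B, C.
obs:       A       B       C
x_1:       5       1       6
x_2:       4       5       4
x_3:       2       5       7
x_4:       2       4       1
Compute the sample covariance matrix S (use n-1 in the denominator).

Step 1 — column means:
  mean(A) = (5 + 4 + 2 + 2) / 4 = 13/4 = 3.25
  mean(B) = (1 + 5 + 5 + 4) / 4 = 15/4 = 3.75
  mean(C) = (6 + 4 + 7 + 1) / 4 = 18/4 = 4.5

Step 2 — sample covariance S[i,j] = (1/(n-1)) · Σ_k (x_{k,i} - mean_i) · (x_{k,j} - mean_j), with n-1 = 3.
  S[A,A] = ((1.75)·(1.75) + (0.75)·(0.75) + (-1.25)·(-1.25) + (-1.25)·(-1.25)) / 3 = 6.75/3 = 2.25
  S[A,B] = ((1.75)·(-2.75) + (0.75)·(1.25) + (-1.25)·(1.25) + (-1.25)·(0.25)) / 3 = -5.75/3 = -1.9167
  S[A,C] = ((1.75)·(1.5) + (0.75)·(-0.5) + (-1.25)·(2.5) + (-1.25)·(-3.5)) / 3 = 3.5/3 = 1.1667
  S[B,B] = ((-2.75)·(-2.75) + (1.25)·(1.25) + (1.25)·(1.25) + (0.25)·(0.25)) / 3 = 10.75/3 = 3.5833
  S[B,C] = ((-2.75)·(1.5) + (1.25)·(-0.5) + (1.25)·(2.5) + (0.25)·(-3.5)) / 3 = -2.5/3 = -0.8333
  S[C,C] = ((1.5)·(1.5) + (-0.5)·(-0.5) + (2.5)·(2.5) + (-3.5)·(-3.5)) / 3 = 21/3 = 7

S is symmetric (S[j,i] = S[i,j]). Assembling:

S = [[2.25, -1.9167, 1.1667],
 [-1.9167, 3.5833, -0.8333],
 [1.1667, -0.8333, 7]]


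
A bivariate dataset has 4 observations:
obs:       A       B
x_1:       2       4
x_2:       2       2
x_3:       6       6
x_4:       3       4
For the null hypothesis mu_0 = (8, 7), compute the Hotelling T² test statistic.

Step 1 — sample mean vector:
  mean(A) = (2 + 2 + 6 + 3) / 4 = 13/4 = 3.25
  mean(B) = (4 + 2 + 6 + 4) / 4 = 16/4 = 4
  x̄ = (3.25, 4),  deviation x̄ - mu_0 = (3.25, 4) - (8, 7) = (-4.75, -3).

Step 2 — sample covariance matrix, S[i,j] = (1/(n-1)) · Σ_k (x_{k,i} - mean_i) · (x_{k,j} - mean_j), divisor n-1 = 3:
  S[A,A] = ((-1.25)·(-1.25) + (-1.25)·(-1.25) + (2.75)·(2.75) + (-0.25)·(-0.25)) / 3 = 10.75/3 = 3.5833
  S[A,B] = ((-1.25)·(0) + (-1.25)·(-2) + (2.75)·(2) + (-0.25)·(0)) / 3 = 8/3 = 2.6667
  S[B,B] = ((0)·(0) + (-2)·(-2) + (2)·(2) + (0)·(0)) / 3 = 8/3 = 2.6667
  S = [[3.5833, 2.6667],
 [2.6667, 2.6667]].

Step 3 — invert S. det(S) = 3.5833·2.6667 - (2.6667)² = 2.4444.
  S^{-1} = (1/det) · [[d, -b], [-b, a]] = [[1.0909, -1.0909],
 [-1.0909, 1.4659]].

Step 4 — quadratic form (x̄ - mu_0)^T · S^{-1} · (x̄ - mu_0):
  S^{-1} · (x̄ - mu_0) = (-1.9091, 0.7841),
  (x̄ - mu_0)^T · [...] = (-4.75)·(-1.9091) + (-3)·(0.7841) = 6.7159.

Step 5 — scale by n: T² = 4 · 6.7159 = 26.8636.

T² ≈ 26.8636
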